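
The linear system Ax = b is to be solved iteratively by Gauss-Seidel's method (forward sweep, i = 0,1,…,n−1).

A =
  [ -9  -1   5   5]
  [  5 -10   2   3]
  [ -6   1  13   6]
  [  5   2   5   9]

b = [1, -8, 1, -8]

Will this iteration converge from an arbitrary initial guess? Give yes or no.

Let D = diag(-9, -10, 13, 9); L, U the strict triangles.
T_GS = -(D+L)⁻¹U: row 0 first, T[0,2] = -(5)/(-9) = +0.5556; later rows by forward substitution.
  T[0,:] = [+0.0000  -0.1111  +0.5556  +0.5556]
  T[1,:] = [+0.0000  -0.0556  +0.4778  +0.5778]
  T[2,:] = [+0.0000  -0.0470  +0.2197  -0.2496]
  T[3,:] = [+0.0000  +0.1002  -0.5368  -0.2984]
|eigenvalues of T|: 0.5623, 0.4029, 0.0251, 0.0000.
spectral radius ρ = 0.5623; 0.5623 < 1: convergent.

yes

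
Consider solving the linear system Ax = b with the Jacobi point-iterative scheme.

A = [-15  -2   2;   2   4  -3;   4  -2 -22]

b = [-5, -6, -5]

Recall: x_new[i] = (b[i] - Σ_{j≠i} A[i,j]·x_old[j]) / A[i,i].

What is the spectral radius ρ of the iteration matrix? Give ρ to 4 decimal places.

0.2625

Split A = D + L + U, D = diag(-15, 4, -22).
T_J = -D⁻¹(L+U): T[0,1] = -(-2)/(-15) = -0.1333; T[0,0] = 0.
  T[0,:] = [+0.0000  -0.1333  +0.1333]
  T[1,:] = [-0.5000  +0.0000  +0.7500]
  T[2,:] = [+0.1818  -0.0909  +0.0000]
|roots of det(T-λI)|: 0.2625, 0.2149, 0.2149.
spectral radius ρ = 0.2625; 0.2625 < 1: convergent.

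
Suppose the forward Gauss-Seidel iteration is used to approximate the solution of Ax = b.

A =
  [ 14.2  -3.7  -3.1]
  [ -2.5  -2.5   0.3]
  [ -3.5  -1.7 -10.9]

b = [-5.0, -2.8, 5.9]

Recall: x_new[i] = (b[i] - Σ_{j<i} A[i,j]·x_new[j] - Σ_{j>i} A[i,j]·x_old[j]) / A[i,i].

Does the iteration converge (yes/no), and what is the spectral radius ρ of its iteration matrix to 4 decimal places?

yes, ρ = 0.2794

A = D + L + U where D = diag(14.2, -2.5, -10.9).
T_GS = -(D+L)⁻¹U: row 0 first, T[0,1] = -(-3.7)/(14.2) = +0.2606; later rows by forward substitution.
  T[0,:] = [+0.0000 +0.2606 +0.2183]
  T[1,:] = [+0.0000 -0.2606 -0.0983]
  T[2,:] = [+0.0000 -0.0430 -0.0548]
|eigenvalues of T|: 0.2794, 0.0359, 0.0000.
ρ(T) = max|λ| = 0.2794; 0.2794 < 1 ⇒ converges.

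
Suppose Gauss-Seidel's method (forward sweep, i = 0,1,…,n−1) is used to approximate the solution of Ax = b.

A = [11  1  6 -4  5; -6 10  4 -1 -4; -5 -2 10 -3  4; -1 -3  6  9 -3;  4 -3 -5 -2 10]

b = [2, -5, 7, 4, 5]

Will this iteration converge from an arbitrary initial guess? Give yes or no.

yes

A = D + L + U where D = diag(11, 10, 10, 9, 10).
GS T = -(D+L)⁻¹U: row 0 first, T[0,2] = -(6)/(11) = -0.5455; later rows by forward substitution.
  T[0,:] = [+0.0000  -0.0909  -0.5455  +0.3636  -0.4545]
  T[1,:] = [+0.0000  -0.0545  -0.7273  +0.3182  +0.1273]
  T[2,:] = [+0.0000  -0.0564  -0.4182  +0.5455  -0.6018]
  T[3,:] = [+0.0000  +0.0093  -0.0242  -0.2172  +0.7265]
  T[4,:] = [+0.0000  -0.0063  -0.2139  +0.1793  +0.0644]
moduli |λ_i(T)| = 0.8433, 0.2820, 0.1167, 0.0524, 0.0000.
spectral radius ρ = 0.8433; 0.8433 < 1, so it converges for any x₀.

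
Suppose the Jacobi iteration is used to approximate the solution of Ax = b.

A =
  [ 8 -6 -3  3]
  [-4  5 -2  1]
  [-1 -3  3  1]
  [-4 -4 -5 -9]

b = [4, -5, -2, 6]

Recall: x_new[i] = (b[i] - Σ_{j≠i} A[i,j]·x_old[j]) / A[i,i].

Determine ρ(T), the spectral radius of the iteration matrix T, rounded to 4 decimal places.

1.4941

Diagonal D = diag(8, 5, 3, -9); L, U strict lower/upper.
Jacobi T = -D⁻¹(L+U): T[3,0] = -(-4)/(-9) = -0.4444; T[3,3] = 0.
  T[0,:] = [+0.0000  +0.7500  +0.3750  -0.3750]
  T[1,:] = [+0.8000  +0.0000  +0.4000  -0.2000]
  T[2,:] = [+0.3333  +1.0000  +0.0000  -0.3333]
  T[3,:] = [-0.4444  -0.4444  -0.5556  +0.0000]
|roots of det(T-λI)|: 1.4941, 0.8473, 0.3442, 0.3442.
ρ(T) = max|λ| = 1.4941; 1.4941 > 1, so it fails to converge.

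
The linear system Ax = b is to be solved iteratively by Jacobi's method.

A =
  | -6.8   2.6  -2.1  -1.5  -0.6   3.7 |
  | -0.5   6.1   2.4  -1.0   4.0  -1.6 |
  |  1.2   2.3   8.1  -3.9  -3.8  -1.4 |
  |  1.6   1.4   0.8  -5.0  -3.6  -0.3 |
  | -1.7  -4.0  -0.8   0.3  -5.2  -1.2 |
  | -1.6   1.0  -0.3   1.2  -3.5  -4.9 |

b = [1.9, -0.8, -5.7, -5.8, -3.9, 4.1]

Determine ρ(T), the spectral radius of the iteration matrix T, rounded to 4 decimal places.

Let D = diag(-6.8, 6.1, 8.1, -5, -5.2, -4.9); L, U the strict triangles.
T_J = -D⁻¹(L+U): T[0,5] = -(3.7)/(-6.8) = +0.5441; T[0,0] = 0.
  T[0,:] = [+0.0000 +0.3824 -0.3088 -0.2206 -0.0882 +0.5441]
  T[1,:] = [+0.0820 +0.0000 -0.3934 +0.1639 -0.6557 +0.2623]
  T[2,:] = [-0.1481 -0.2840 +0.0000 +0.4815 +0.4691 +0.1728]
  T[3,:] = [+0.3200 +0.2800 +0.1600 +0.0000 -0.7200 -0.0600]
  T[4,:] = [-0.3269 -0.7692 -0.1538 +0.0577 +0.0000 -0.2308]
  T[5,:] = [-0.3265 +0.2041 -0.0612 +0.2449 -0.7143 +0.0000]
moduli |λ_i(T)| = 1.1342, 0.7546, 0.7546, 0.3585, 0.3585, 0.3032.
ρ(T) = max|λ| = 1.1342; 1.1342 > 1 ⇒ diverges.

1.1342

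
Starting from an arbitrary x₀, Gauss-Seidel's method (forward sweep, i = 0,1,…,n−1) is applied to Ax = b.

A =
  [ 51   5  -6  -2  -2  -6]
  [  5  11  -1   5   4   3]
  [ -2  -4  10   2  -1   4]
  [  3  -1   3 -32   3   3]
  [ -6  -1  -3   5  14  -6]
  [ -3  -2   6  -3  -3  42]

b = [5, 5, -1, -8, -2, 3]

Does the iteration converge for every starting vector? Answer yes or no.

yes

Let D = diag(51, 11, 10, -32, 14, 42); L, U the strict triangles.
Gauss-Seidel: T = -(D+L)⁻¹U, row 0 first, T[0,4] = -(-2)/(51) = +0.0392; later rows by forward substitution.
  T[0,:] = [+0.0000  -0.0980  +0.1176  +0.0392  +0.0392  +0.1176]
  T[1,:] = [+0.0000  +0.0446  +0.0374  -0.4724  -0.3815  -0.3262]
  T[2,:] = [+0.0000  -0.0018  +0.0385  -0.3811  -0.0447  -0.5070]
  T[3,:] = [+0.0000  -0.0108  +0.0135  -0.0173  +0.1052  +0.0674]
  T[4,:] = [+0.0000  -0.0354  +0.0565  -0.0924  -0.0576  +0.3230]
  T[5,:] = [+0.0000  -0.0079  +0.0097  +0.0269  -0.0056  +0.0932]
|λ(T)| sorted: 0.1578, 0.1078, 0.1078, 0.0528, 0.0528, 0.0000.
ρ = 0.1578; 0.1578 < 1: convergent.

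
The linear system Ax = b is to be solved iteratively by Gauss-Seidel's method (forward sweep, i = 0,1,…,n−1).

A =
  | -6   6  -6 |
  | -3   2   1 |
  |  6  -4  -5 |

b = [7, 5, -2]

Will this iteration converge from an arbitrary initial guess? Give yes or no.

no

Split A = D + L + U, D = diag(-6, 2, -5).
Gauss-Seidel: T = -(D+L)⁻¹U, row 0 first, T[0,2] = -(-6)/(-6) = -1.0000; later rows by forward substitution.
  T[0,:] = [+0.0000, +1.0000, -1.0000]
  T[1,:] = [+0.0000, +1.5000, -2.0000]
  T[2,:] = [+0.0000, +0.0000, +0.4000]
eigenvalue magnitudes: 1.5000, 0.4000, 0.0000.
spectral radius ρ = 1.5000; 1.5000 > 1 ⇒ diverges.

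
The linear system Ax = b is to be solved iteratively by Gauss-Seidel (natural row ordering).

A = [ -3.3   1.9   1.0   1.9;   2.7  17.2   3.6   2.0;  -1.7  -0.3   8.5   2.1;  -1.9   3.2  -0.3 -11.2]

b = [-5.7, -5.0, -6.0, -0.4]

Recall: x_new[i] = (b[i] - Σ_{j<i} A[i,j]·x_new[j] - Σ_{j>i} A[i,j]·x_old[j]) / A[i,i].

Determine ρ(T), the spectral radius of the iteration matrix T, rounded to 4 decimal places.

0.2958

Split A = D + L + U, D = diag(-3.3, 17.2, 8.5, -11.2).
Gauss-Seidel: T = -(D+L)⁻¹U, row 0 first, T[0,3] = -(1.9)/(-3.3) = +0.5758; later rows by forward substitution.
  T[0,:] = [+0.0000, +0.5758, +0.3030, +0.5758]
  T[1,:] = [+0.0000, -0.0904, -0.2569, -0.2067]
  T[2,:] = [+0.0000, +0.1120, +0.0515, -0.1392]
  T[3,:] = [+0.0000, -0.1265, -0.1262, -0.1530]
eigenvalue magnitudes: 0.2958, 0.1307, 0.1307, 0.0000.
ρ = 0.2958; 0.2958 < 1: convergent.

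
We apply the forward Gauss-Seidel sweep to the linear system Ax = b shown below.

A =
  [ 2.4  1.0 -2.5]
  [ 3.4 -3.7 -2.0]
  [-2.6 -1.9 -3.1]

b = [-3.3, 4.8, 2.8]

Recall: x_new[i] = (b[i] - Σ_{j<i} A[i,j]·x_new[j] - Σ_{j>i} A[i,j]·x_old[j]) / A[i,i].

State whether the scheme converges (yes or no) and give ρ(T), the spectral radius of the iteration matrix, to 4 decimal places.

no, ρ = 1.3745

A = D + L + U where D = diag(2.4, -3.7, -3.1).
GS T = -(D+L)⁻¹U: row 0 first, T[0,2] = -(-2.5)/(2.4) = +1.0417; later rows by forward substitution.
  T[0,:] = [+0.0000 -0.4167 +1.0417]
  T[1,:] = [+0.0000 -0.3829 +0.4167]
  T[2,:] = [+0.0000 +0.5841 -1.1290]
eigenvalue magnitudes: 1.3745, 0.1374, 0.0000.
spectral radius ρ = 1.3745; 1.3745 > 1 ⇒ diverges.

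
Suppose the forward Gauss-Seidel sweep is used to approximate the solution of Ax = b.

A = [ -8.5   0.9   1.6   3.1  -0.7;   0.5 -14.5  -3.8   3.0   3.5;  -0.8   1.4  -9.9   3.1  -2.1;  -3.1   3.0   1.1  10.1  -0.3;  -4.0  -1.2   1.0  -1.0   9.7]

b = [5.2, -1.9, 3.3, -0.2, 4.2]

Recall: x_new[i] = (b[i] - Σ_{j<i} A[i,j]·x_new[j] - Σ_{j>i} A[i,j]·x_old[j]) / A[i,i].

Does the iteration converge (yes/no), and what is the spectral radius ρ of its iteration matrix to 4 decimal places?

A = D + L + U where D = diag(-8.5, -14.5, -9.9, 10.1, 9.7).
Gauss-Seidel: T = -(D+L)⁻¹U, row 0 first, T[0,4] = -(-0.7)/(-8.5) = -0.0824; later rows by forward substitution.
  T[0,:] = [+0.0000, +0.1059, +0.1882, +0.3647, -0.0824]
  T[1,:] = [+0.0000, +0.0037, -0.2556, +0.2195, +0.2385]
  T[2,:] = [+0.0000, -0.0080, -0.0514, +0.3147, -0.1717]
  T[3,:] = [+0.0000, +0.0323, +0.1393, +0.0125, -0.0477]
  T[4,:] = [+0.0000, +0.0483, +0.0657, +0.1464, +0.0083]
|λ(T)| sorted: 0.2657, 0.1451, 0.1451, 0.0190, 0.0000.
ρ = 0.2657; 0.2657 < 1: convergent.

yes, ρ = 0.2657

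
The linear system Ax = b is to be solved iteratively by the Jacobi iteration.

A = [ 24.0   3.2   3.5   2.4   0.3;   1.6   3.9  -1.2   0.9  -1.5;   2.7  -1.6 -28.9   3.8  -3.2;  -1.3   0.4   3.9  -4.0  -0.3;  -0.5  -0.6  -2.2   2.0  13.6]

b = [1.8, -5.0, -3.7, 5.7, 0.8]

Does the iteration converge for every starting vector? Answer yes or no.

A = D + L + U where D = diag(24, 3.9, -28.9, -4, 13.6).
Jacobi T = -D⁻¹(L+U): T[1,0] = -(1.6)/(3.9) = -0.4103; T[1,1] = 0.
  T[0,:] = [+0.0000 -0.1333 -0.1458 -0.1000 -0.0125]
  T[1,:] = [-0.4103 +0.0000 +0.3077 -0.2308 +0.3846]
  T[2,:] = [+0.0934 -0.0554 +0.0000 +0.1315 -0.1107]
  T[3,:] = [-0.3250 +0.1000 +0.9750 +0.0000 -0.0750]
  T[4,:] = [+0.0368 +0.0441 +0.1618 -0.1471 +0.0000]
|roots of det(T-λI)|: 0.4247, 0.3566, 0.2366, 0.1570, 0.1570.
spectral radius ρ = 0.4247; 0.4247 < 1, so it converges for any x₀.

yes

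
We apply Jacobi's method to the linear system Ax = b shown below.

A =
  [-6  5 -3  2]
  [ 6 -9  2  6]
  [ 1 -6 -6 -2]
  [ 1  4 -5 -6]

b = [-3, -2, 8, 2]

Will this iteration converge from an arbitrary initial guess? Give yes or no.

Split A = D + L + U, D = diag(-6, -9, -6, -6).
T_J = -D⁻¹(L+U): T[2,1] = -(-6)/(-6) = -1.0000; T[2,2] = 0.
  T[0,:] = [+0.0000 +0.8333 -0.5000 +0.3333]
  T[1,:] = [+0.6667 +0.0000 +0.2222 +0.6667]
  T[2,:] = [+0.1667 -1.0000 +0.0000 -0.3333]
  T[3,:] = [+0.1667 +0.6667 -0.8333 +0.0000]
|λ(T)| sorted: 1.3753, 0.8331, 0.8331, 0.1369.
spectral radius ρ = 1.3753; 1.3753 > 1 ⇒ diverges.

no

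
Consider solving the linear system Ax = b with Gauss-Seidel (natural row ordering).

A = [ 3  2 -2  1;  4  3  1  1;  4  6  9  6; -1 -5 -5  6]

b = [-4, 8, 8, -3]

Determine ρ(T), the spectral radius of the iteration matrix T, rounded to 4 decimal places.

1.5135

Diagonal D = diag(3, 3, 9, 6); L, U strict lower/upper.
GS T = -(D+L)⁻¹U: row 0 first, T[0,1] = -(2)/(3) = -0.6667; later rows by forward substitution.
  T[0,:] = [+0.0000  -0.6667  +0.6667  -0.3333]
  T[1,:] = [+0.0000  +0.8889  -1.2222  +0.1111]
  T[2,:] = [+0.0000  -0.2963  +0.5185  -0.5926]
  T[3,:] = [+0.0000  +0.3827  -0.4753  -0.4568]
|λ(T)| sorted: 1.5135, 0.5905, 0.0276, 0.0000.
ρ = 1.5135; 1.5135 > 1 ⇒ diverges.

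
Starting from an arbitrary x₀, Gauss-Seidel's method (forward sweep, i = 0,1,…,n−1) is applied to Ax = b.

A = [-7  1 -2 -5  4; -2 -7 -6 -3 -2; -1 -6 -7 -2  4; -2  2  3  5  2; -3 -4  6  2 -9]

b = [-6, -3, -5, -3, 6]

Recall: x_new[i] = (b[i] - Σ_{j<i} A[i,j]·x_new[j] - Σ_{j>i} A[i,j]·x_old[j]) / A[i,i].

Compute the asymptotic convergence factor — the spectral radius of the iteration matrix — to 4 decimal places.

A = D + L + U where D = diag(-7, -7, -7, 5, -9).
T_GS = -(D+L)⁻¹U: row 0 first, T[0,4] = -(4)/(-7) = +0.5714; later rows by forward substitution.
  T[0,:] = [+0.0000 +0.1429 -0.2857 -0.7143 +0.5714]
  T[1,:] = [+0.0000 -0.0408 -0.7755 -0.2245 -0.4490]
  T[2,:] = [+0.0000 +0.0146 +0.7055 +0.0087 +0.8746]
  T[3,:] = [+0.0000 +0.0647 -0.2274 -0.2012 -0.5166]
  T[4,:] = [+0.0000 -0.0054 +0.8597 +0.2990 +0.4774]
|eigenvalues of T|: 1.3929, 0.3201, 0.3201, 0.0327, 0.0000.
spectral radius ρ = 1.3929; 1.3929 > 1 ⇒ diverges.

1.3929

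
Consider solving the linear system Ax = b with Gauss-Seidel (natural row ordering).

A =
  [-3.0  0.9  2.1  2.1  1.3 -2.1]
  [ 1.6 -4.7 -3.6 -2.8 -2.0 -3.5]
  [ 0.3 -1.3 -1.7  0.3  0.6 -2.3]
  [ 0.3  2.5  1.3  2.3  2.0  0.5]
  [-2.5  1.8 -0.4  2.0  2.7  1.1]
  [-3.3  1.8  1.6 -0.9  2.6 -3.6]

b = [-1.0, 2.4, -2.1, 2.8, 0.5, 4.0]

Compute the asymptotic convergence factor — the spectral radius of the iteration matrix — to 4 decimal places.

Write A = D+L+U with D = diag(-3, -4.7, -1.7, 2.3, 2.7, -3.6).
Gauss-Seidel: T = -(D+L)⁻¹U, row 0 first, T[0,2] = -(2.1)/(-3) = +0.7000; later rows by forward substitution.
  T[0,:] = [+0.0000, +0.3000, +0.7000, +0.7000, +0.4333, -0.7000]
  T[1,:] = [+0.0000, +0.1021, -0.5277, -0.3574, -0.2780, -0.9830]
  T[2,:] = [+0.0000, -0.0252, +0.5270, +0.5733, +0.6420, -0.7248]
  T[3,:] = [+0.0000, -0.1359, +0.1844, -0.0268, -0.9868, +1.3520]
  T[4,:] = [+0.0000, +0.3066, +0.9414, +0.9913, +1.4126, -1.5091]
  T[5,:] = [+0.0000, +0.0203, -0.0374, +0.1571, +1.0160, -1.5999]
|roots of det(T-λI)|: 1.1211, 0.9338, 0.6684, 0.6684, 0.0282, 0.0000.
ρ(T) = max|λ| = 1.1211; 1.1211 > 1 ⇒ diverges.

1.1211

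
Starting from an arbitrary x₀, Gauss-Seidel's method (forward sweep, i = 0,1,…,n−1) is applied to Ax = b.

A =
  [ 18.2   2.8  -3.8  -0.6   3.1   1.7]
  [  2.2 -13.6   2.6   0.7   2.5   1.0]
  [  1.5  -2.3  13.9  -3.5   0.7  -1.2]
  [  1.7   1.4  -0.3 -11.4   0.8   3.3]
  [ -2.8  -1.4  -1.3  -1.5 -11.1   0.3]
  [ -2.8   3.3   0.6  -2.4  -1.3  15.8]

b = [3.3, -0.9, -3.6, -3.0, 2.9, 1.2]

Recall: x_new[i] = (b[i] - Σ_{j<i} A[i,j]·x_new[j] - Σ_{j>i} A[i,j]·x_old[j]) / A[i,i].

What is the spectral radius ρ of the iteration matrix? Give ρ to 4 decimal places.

Write A = D+L+U with D = diag(18.2, -13.6, 13.9, -11.4, -11.1, 15.8).
Gauss-Seidel: T = -(D+L)⁻¹U, row 0 first, T[0,2] = -(-3.8)/(18.2) = +0.2088; later rows by forward substitution.
  T[0,:] = [+0.0000 -0.1538 +0.2088 +0.0330 -0.1703 -0.0934]
  T[1,:] = [+0.0000 -0.0249 +0.2250 +0.0568 +0.1563 +0.0584]
  T[2,:] = [+0.0000 +0.0125 +0.0147 +0.2576 -0.0061 +0.1061]
  T[3,:] = [+0.0000 -0.0263 +0.0584 +0.0051 +0.0641 +0.2799]
  T[4,:] = [+0.0000 +0.0440 -0.0906 -0.0463 +0.0153 -0.0070]
  T[5,:] = [+0.0000 -0.0229 -0.0091 -0.0188 -0.0516 +0.0092]
moduli |λ_i(T)| = 0.1906, 0.1203, 0.1203, 0.0733, 0.0123, 0.0000.
spectral radius ρ = 0.1906; 0.1906 < 1 ⇒ converges.

0.1906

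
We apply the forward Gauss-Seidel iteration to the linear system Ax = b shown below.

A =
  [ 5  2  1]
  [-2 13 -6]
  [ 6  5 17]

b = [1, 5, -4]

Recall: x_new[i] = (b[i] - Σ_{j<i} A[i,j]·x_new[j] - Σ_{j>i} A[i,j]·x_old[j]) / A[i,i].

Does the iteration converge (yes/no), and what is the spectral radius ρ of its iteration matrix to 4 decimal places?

Diagonal D = diag(5, 13, 17); L, U strict lower/upper.
GS T = -(D+L)⁻¹U: row 0 first, T[0,1] = -(2)/(5) = -0.4000; later rows by forward substitution.
  T[0,:] = [+0.0000 -0.4000 -0.2000]
  T[1,:] = [+0.0000 -0.0615 +0.4308]
  T[2,:] = [+0.0000 +0.1593 -0.0561]
eigenvalue magnitudes: 0.3208, 0.2031, 0.0000.
ρ(T) = max|λ| = 0.3208; 0.3208 < 1: convergent.

yes, ρ = 0.3208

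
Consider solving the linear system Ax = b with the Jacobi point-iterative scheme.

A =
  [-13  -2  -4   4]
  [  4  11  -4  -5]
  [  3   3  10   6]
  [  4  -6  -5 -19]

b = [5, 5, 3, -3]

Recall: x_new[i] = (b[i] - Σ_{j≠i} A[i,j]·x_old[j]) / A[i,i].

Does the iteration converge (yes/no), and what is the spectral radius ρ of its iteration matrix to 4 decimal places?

yes, ρ = 0.6827

Diagonal D = diag(-13, 11, 10, -19); L, U strict lower/upper.
T_J = -D⁻¹(L+U): T[2,3] = -(6)/(10) = -0.6000; T[2,2] = 0.
  T[0,:] = [+0.0000 -0.1538 -0.3077 +0.3077]
  T[1,:] = [-0.3636 +0.0000 +0.3636 +0.4545]
  T[2,:] = [-0.3000 -0.3000 +0.0000 -0.6000]
  T[3,:] = [+0.2105 -0.3158 -0.2632 +0.0000]
|roots of det(T-λI)|: 0.6827, 0.4849, 0.4849, 0.2793.
ρ = 0.6827; 0.6827 < 1, so it converges for any x₀.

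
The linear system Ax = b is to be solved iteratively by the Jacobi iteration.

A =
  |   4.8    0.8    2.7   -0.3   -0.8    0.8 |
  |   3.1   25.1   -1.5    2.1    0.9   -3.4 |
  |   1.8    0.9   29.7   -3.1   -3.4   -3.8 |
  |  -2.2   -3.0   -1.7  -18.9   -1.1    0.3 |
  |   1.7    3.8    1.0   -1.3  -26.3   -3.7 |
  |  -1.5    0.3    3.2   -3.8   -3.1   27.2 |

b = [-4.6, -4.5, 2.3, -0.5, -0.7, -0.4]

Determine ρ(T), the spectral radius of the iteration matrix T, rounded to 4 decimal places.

A = D + L + U where D = diag(4.8, 25.1, 29.7, -18.9, -26.3, 27.2).
Jacobi T = -D⁻¹(L+U): T[4,5] = -(-3.7)/(-26.3) = -0.1407; T[4,4] = 0.
  T[0,:] = [+0.0000 -0.1667 -0.5625 +0.0625 +0.1667 -0.1667]
  T[1,:] = [-0.1235 +0.0000 +0.0598 -0.0837 -0.0359 +0.1355]
  T[2,:] = [-0.0606 -0.0303 +0.0000 +0.1044 +0.1145 +0.1279]
  T[3,:] = [-0.1164 -0.1587 -0.0899 +0.0000 -0.0582 +0.0159]
  T[4,:] = [+0.0646 +0.1445 +0.0380 -0.0494 +0.0000 -0.1407]
  T[5,:] = [+0.0551 -0.0110 -0.1176 +0.1397 +0.1140 +0.0000]
eigenvalue magnitudes: 0.2858, 0.1893, 0.1893, 0.1431, 0.1431, 0.0366.
ρ = 0.2858; 0.2858 < 1, so it converges for any x₀.

0.2858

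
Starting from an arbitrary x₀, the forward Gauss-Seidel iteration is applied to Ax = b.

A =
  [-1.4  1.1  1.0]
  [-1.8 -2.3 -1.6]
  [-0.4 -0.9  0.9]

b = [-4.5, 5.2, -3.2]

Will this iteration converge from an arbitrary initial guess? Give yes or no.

no

Diagonal D = diag(-1.4, -2.3, 0.9); L, U strict lower/upper.
Gauss-Seidel: T = -(D+L)⁻¹U, row 0 first, T[0,2] = -(1)/(-1.4) = +0.7143; later rows by forward substitution.
  T[0,:] = [+0.0000  +0.7857  +0.7143]
  T[1,:] = [+0.0000  -0.6149  -1.2547]
  T[2,:] = [+0.0000  -0.2657  -0.9372]
moduli |λ_i(T)| = 1.3755, 0.1766, 0.0000.
ρ = 1.3755; 1.3755 > 1, so it fails to converge.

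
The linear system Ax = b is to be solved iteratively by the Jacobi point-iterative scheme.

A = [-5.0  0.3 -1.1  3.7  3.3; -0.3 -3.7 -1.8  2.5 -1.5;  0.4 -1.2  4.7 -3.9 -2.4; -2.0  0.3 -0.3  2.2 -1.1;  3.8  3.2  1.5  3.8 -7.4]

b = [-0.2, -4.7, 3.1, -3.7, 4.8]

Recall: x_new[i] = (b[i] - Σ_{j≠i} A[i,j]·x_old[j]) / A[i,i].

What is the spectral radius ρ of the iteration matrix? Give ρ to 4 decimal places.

Let D = diag(-5, -3.7, 4.7, 2.2, -7.4); L, U the strict triangles.
T_J = -D⁻¹(L+U): T[2,1] = -(-1.2)/(4.7) = +0.2553; T[2,2] = 0.
  T[0,:] = [+0.0000 +0.0600 -0.2200 +0.7400 +0.6600]
  T[1,:] = [-0.0811 +0.0000 -0.4865 +0.6757 -0.4054]
  T[2,:] = [-0.0851 +0.2553 +0.0000 +0.8298 +0.5106]
  T[3,:] = [+0.9091 -0.1364 +0.1364 +0.0000 +0.5000]
  T[4,:] = [+0.5135 +0.4324 +0.2027 +0.5135 +0.0000]
|eigenvalues of T|: 1.3013, 0.9973, 0.5717, 0.5717, 0.1067.
spectral radius ρ = 1.3013; 1.3013 > 1: divergent.

1.3013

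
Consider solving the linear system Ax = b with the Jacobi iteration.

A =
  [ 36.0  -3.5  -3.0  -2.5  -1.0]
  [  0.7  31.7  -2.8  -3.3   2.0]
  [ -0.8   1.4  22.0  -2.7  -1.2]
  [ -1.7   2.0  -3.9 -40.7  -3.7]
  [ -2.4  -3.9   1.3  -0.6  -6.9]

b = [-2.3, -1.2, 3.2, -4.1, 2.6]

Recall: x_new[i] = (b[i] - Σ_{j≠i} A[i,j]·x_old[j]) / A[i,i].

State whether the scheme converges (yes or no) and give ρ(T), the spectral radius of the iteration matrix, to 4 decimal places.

yes, ρ = 0.2780

Write A = D+L+U with D = diag(36, 31.7, 22, -40.7, -6.9).
T_J = -D⁻¹(L+U): T[1,4] = -(2)/(31.7) = -0.0631; T[1,1] = 0.
  T[0,:] = [+0.0000  +0.0972  +0.0833  +0.0694  +0.0278]
  T[1,:] = [-0.0221  +0.0000  +0.0883  +0.1041  -0.0631]
  T[2,:] = [+0.0364  -0.0636  +0.0000  +0.1227  +0.0545]
  T[3,:] = [-0.0418  +0.0491  -0.0958  +0.0000  -0.0909]
  T[4,:] = [-0.3478  -0.5652  +0.1884  -0.0870  +0.0000]
moduli |λ_i(T)| = 0.2780, 0.1642, 0.1642, 0.1570, 0.1076.
ρ = 0.2780; 0.2780 < 1 ⇒ converges.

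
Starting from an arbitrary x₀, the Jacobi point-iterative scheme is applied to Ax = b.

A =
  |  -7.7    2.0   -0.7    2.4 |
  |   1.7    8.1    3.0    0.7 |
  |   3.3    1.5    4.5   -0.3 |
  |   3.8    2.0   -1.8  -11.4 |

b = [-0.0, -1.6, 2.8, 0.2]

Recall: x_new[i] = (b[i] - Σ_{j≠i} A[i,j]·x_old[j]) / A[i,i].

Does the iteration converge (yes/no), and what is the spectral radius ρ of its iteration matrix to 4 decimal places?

Diagonal D = diag(-7.7, 8.1, 4.5, -11.4); L, U strict lower/upper.
T_J = -D⁻¹(L+U): T[1,2] = -(3)/(8.1) = -0.3704; T[1,1] = 0.
  T[0,:] = [+0.0000 +0.2597 -0.0909 +0.3117]
  T[1,:] = [-0.2099 +0.0000 -0.3704 -0.0864]
  T[2,:] = [-0.7333 -0.3333 +0.0000 +0.0667]
  T[3,:] = [+0.3333 +0.1754 -0.1579 +0.0000]
|eigenvalues of T|: 0.5644, 0.3900, 0.3900, 0.0742.
spectral radius ρ = 0.5644; 0.5644 < 1: convergent.

yes, ρ = 0.5644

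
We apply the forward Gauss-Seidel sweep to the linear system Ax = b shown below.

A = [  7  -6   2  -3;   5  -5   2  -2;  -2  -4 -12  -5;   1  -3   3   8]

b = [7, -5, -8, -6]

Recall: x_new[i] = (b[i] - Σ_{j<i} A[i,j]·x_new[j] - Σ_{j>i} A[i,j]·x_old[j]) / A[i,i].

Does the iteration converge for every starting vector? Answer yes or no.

yes

Let D = diag(7, -5, -12, 8); L, U the strict triangles.
T_GS = -(D+L)⁻¹U: row 0 first, T[0,1] = -(-6)/(7) = +0.8571; later rows by forward substitution.
  T[0,:] = [+0.0000 +0.8571 -0.2857 +0.4286]
  T[1,:] = [+0.0000 +0.8571 +0.1143 +0.0286]
  T[2,:] = [+0.0000 -0.4286 +0.0095 -0.4976]
  T[3,:] = [+0.0000 +0.3750 +0.0750 +0.1437]
moduli |λ_i(T)| = 0.7700, 0.1523, 0.1523, 0.0000.
spectral radius ρ = 0.7700; 0.7700 < 1, so it converges for any x₀.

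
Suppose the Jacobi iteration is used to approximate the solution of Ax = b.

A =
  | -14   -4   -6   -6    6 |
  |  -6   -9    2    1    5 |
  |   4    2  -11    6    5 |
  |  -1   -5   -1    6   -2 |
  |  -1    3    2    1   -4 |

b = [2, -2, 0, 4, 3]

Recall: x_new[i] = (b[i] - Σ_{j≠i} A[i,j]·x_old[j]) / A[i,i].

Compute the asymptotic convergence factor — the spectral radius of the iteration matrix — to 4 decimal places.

Let D = diag(-14, -9, -11, 6, -4); L, U the strict triangles.
Jacobi: T = -D⁻¹(L+U), T[1,0] = -(-6)/(-9) = -0.6667; T[1,1] = 0.
  T[0,:] = [+0.0000, -0.2857, -0.4286, -0.4286, +0.4286]
  T[1,:] = [-0.6667, +0.0000, +0.2222, +0.1111, +0.5556]
  T[2,:] = [+0.3636, +0.1818, +0.0000, +0.5455, +0.4545]
  T[3,:] = [+0.1667, +0.8333, +0.1667, +0.0000, +0.3333]
  T[4,:] = [-0.2500, +0.7500, +0.5000, +0.2500, +0.0000]
|λ(T)| sorted: 1.2830, 0.8178, 0.6661, 0.6661, 0.0341.
ρ(T) = max|λ| = 1.2830; 1.2830 > 1 ⇒ diverges.

1.2830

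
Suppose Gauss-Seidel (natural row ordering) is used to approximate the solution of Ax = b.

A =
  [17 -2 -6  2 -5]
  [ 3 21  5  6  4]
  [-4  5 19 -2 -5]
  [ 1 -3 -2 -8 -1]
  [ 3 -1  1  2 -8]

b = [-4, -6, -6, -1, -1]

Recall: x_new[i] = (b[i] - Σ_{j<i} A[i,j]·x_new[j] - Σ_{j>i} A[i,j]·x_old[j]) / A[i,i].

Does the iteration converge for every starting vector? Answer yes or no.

yes

Let D = diag(17, 21, 19, -8, -8); L, U the strict triangles.
Gauss-Seidel: T = -(D+L)⁻¹U, row 0 first, T[0,2] = -(-6)/(17) = +0.3529; later rows by forward substitution.
  T[0,:] = [+0.0000  +0.1176  +0.3529  -0.1176  +0.2941]
  T[1,:] = [+0.0000  -0.0168  -0.2885  -0.2689  -0.2325]
  T[2,:] = [+0.0000  +0.0292  +0.1502  +0.1513  +0.3863]
  T[3,:] = [+0.0000  +0.0137  +0.1148  +0.0483  -0.0976]
  T[4,:] = [+0.0000  +0.0533  +0.2159  +0.0205  +0.1632]
|λ(T)| sorted: 0.3935, 0.1795, 0.1138, 0.0172, 0.0000.
spectral radius ρ = 0.3935; 0.3935 < 1, so it converges for any x₀.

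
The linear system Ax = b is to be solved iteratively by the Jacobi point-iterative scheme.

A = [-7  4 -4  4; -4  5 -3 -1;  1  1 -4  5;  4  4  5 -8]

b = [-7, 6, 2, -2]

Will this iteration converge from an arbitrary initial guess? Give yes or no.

no

A = D + L + U where D = diag(-7, 5, -4, -8).
Jacobi T = -D⁻¹(L+U): T[0,3] = -(4)/(-7) = +0.5714; T[0,0] = 0.
  T[0,:] = [+0.0000, +0.5714, -0.5714, +0.5714]
  T[1,:] = [+0.8000, +0.0000, +0.6000, +0.2000]
  T[2,:] = [+0.2500, +0.2500, +0.0000, +1.2500]
  T[3,:] = [+0.5000, +0.5000, +0.6250, +0.0000]
|λ(T)| sorted: 1.3176, 0.8438, 0.8438, 0.3616.
spectral radius ρ = 1.3176; 1.3176 > 1, so it fails to converge.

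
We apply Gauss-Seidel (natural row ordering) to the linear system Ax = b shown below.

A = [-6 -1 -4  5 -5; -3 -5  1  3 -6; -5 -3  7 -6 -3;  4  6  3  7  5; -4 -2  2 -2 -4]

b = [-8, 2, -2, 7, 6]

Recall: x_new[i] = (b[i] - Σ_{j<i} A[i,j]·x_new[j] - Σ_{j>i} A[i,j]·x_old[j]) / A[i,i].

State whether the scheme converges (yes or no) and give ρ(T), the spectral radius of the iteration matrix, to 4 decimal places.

no, ρ = 1.1299

Write A = D+L+U with D = diag(-6, -5, 7, 7, -4).
Gauss-Seidel: T = -(D+L)⁻¹U, row 0 first, T[0,2] = -(-4)/(-6) = -0.6667; later rows by forward substitution.
  T[0,:] = [+0.0000, -0.1667, -0.6667, +0.8333, -0.8333]
  T[1,:] = [+0.0000, +0.1000, +0.6000, +0.1000, -0.7000]
  T[2,:] = [+0.0000, -0.0762, -0.2190, +1.4952, -0.4667]
  T[3,:] = [+0.0000, +0.0422, -0.0395, -1.2027, +0.5619]
  T[4,:] = [+0.0000, +0.0575, +0.2769, +0.4656, +0.6690]
eigenvalue magnitudes: 1.1299, 0.7366, 0.3330, 0.0736, 0.0000.
ρ = 1.1299; 1.1299 > 1 ⇒ diverges.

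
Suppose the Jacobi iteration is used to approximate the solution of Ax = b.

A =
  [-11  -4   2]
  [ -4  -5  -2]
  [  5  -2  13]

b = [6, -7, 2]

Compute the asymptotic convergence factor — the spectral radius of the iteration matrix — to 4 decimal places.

Diagonal D = diag(-11, -5, 13); L, U strict lower/upper.
T_J = -D⁻¹(L+U): T[0,1] = -(-4)/(-11) = -0.3636; T[0,0] = 0.
  T[0,:] = [+0.0000, -0.3636, +0.1818]
  T[1,:] = [-0.8000, +0.0000, -0.4000]
  T[2,:] = [-0.3846, +0.1538, +0.0000]
|λ(T)| sorted: 0.5495, 0.3775, 0.3775.
ρ(T) = max|λ| = 0.5495; 0.5495 < 1, so it converges for any x₀.

0.5495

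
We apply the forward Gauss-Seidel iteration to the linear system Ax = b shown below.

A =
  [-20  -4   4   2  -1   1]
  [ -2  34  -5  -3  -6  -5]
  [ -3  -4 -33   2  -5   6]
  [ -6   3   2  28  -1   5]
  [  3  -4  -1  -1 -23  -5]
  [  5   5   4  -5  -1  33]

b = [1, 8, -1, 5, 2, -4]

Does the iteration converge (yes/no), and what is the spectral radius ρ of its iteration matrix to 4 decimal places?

Split A = D + L + U, D = diag(-20, 34, -33, 28, -23, 33).
GS T = -(D+L)⁻¹U: row 0 first, T[0,2] = -(4)/(-20) = +0.2000; later rows by forward substitution.
  T[0,:] = [+0.0000  -0.2000  +0.2000  +0.1000  -0.0500  +0.0500]
  T[1,:] = [+0.0000  -0.0118  +0.1588  +0.0941  +0.1735  +0.1500]
  T[2,:] = [+0.0000  +0.0196  -0.0374  +0.0401  -0.1680  +0.1591]
  T[3,:] = [+0.0000  -0.0430  +0.0285  +0.0085  +0.0184  -0.1953]
  T[4,:] = [+0.0000  -0.0230  -0.0011  -0.0054  -0.0302  -0.2354]
  T[5,:] = [+0.0000  +0.0225  -0.0455  -0.0332  +0.0035  -0.0863]
|λ(T)| sorted: 0.1785, 0.1111, 0.1111, 0.0309, 0.0309, 0.0000.
spectral radius ρ = 0.1785; 0.1785 < 1 ⇒ converges.

yes, ρ = 0.1785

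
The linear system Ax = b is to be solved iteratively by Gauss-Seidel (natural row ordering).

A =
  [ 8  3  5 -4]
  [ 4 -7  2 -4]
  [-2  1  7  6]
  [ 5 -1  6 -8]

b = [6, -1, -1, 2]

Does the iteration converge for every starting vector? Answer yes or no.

A = D + L + U where D = diag(8, -7, 7, -8).
T_GS = -(D+L)⁻¹U: row 0 first, T[0,3] = -(-4)/(8) = +0.5000; later rows by forward substitution.
  T[0,:] = [+0.0000  -0.3750  -0.6250  +0.5000]
  T[1,:] = [+0.0000  -0.2143  -0.0714  -0.2857]
  T[2,:] = [+0.0000  -0.0765  -0.1684  -0.6735]
  T[3,:] = [+0.0000  -0.2650  -0.5080  -0.1569]
moduli |λ_i(T)| = 0.8461, 0.4555, 0.1490, 0.0000.
ρ = 0.8461; 0.8461 < 1: convergent.

yes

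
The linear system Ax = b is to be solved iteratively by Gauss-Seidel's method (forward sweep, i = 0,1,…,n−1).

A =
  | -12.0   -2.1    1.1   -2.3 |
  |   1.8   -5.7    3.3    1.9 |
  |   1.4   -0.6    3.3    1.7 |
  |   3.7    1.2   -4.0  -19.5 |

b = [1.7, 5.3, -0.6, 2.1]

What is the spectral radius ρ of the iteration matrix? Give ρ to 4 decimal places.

0.2653

Let D = diag(-12, -5.7, 3.3, -19.5); L, U the strict triangles.
Gauss-Seidel: T = -(D+L)⁻¹U, row 0 first, T[0,1] = -(-2.1)/(-12) = -0.1750; later rows by forward substitution.
  T[0,:] = [+0.0000 -0.1750 +0.0917 -0.1917]
  T[1,:] = [+0.0000 -0.0553 +0.6079 +0.2728]
  T[2,:] = [+0.0000 +0.0642 +0.0716 -0.3842]
  T[3,:] = [+0.0000 -0.0498 +0.0401 +0.0592]
|roots of det(T-λI)|: 0.2653, 0.1932, 0.1932, 0.0000.
spectral radius ρ = 0.2653; 0.2653 < 1 ⇒ converges.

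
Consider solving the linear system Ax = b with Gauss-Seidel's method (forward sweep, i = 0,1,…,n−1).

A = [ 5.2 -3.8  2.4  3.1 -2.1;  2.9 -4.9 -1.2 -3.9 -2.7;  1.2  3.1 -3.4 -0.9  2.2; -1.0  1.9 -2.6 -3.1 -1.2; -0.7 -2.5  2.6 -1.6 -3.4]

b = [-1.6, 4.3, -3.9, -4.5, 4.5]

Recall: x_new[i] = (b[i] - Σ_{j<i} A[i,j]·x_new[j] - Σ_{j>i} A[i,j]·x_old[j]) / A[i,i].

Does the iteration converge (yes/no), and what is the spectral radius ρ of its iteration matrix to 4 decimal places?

no, ρ = 1.5841

Split A = D + L + U, D = diag(5.2, -4.9, -3.4, -3.1, -3.4).
GS T = -(D+L)⁻¹U: row 0 first, T[0,2] = -(2.4)/(5.2) = -0.4615; later rows by forward substitution.
  T[0,:] = [+0.0000 +0.7308 -0.4615 -0.5962 +0.4038]
  T[1,:] = [+0.0000 +0.4325 -0.5181 -1.1487 -0.3120]
  T[2,:] = [+0.0000 +0.6523 -0.6352 -1.5225 +0.5051]
  T[3,:] = [+0.0000 -0.5177 +0.3641 +0.7652 -1.1322]
  T[4,:] = [+0.0000 +0.2739 -0.1812 -0.5569 +1.0654]
eigenvalue magnitudes: 1.5841, 0.2370, 0.2359, 0.0426, 0.0000.
ρ(T) = max|λ| = 1.5841; 1.5841 > 1 ⇒ diverges.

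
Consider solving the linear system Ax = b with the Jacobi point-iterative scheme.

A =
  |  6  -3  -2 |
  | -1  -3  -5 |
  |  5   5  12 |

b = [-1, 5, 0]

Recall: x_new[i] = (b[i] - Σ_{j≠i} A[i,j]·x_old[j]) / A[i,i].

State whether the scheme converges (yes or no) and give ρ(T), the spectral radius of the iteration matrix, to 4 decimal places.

yes, ρ = 0.9070

A = D + L + U where D = diag(6, -3, 12).
Jacobi T = -D⁻¹(L+U): T[1,2] = -(-5)/(-3) = -1.6667; T[1,1] = 0.
  T[0,:] = [+0.0000  +0.5000  +0.3333]
  T[1,:] = [-0.3333  +0.0000  -1.6667]
  T[2,:] = [-0.4167  -0.4167  +0.0000]
moduli |λ_i(T)| = 0.9070, 0.6587, 0.6587.
spectral radius ρ = 0.9070; 0.9070 < 1 ⇒ converges.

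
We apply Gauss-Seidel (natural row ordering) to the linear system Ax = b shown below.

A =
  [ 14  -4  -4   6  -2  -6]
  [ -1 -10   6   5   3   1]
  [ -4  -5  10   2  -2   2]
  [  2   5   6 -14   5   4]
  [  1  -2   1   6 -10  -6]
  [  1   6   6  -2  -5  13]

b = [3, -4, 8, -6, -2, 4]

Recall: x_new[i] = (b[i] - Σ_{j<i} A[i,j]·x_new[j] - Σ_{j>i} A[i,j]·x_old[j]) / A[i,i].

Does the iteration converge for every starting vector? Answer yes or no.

A = D + L + U where D = diag(14, -10, 10, -14, -10, 13).
T_GS = -(D+L)⁻¹U: row 0 first, T[0,1] = -(-4)/(14) = +0.2857; later rows by forward substitution.
  T[0,:] = [+0.0000  +0.2857  +0.2857  -0.4286  +0.1429  +0.4286]
  T[1,:] = [+0.0000  -0.0286  +0.5714  +0.5429  +0.2857  +0.0571]
  T[2,:] = [+0.0000  +0.1000  +0.4000  -0.1000  +0.4000  +0.0000]
  T[3,:] = [+0.0000  +0.0735  +0.4163  +0.0898  +0.6510  +0.3673]
  T[4,:] = [+0.0000  +0.0884  +0.2041  -0.1076  +0.3878  -0.3482]
  T[5,:] = [+0.0000  -0.0097  -0.3278  -0.1990  -0.0782  -0.1367]
|eigenvalues of T|: 0.8462, 0.4187, 0.4187, 0.1191, 0.0320, 0.0000.
ρ(T) = max|λ| = 0.8462; 0.8462 < 1: convergent.

yes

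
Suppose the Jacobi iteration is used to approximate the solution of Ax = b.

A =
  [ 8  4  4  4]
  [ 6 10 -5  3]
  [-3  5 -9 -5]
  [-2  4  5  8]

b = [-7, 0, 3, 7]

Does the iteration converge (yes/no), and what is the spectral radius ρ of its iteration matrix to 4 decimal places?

no, ρ = 1.1668

Write A = D+L+U with D = diag(8, 10, -9, 8).
T_J = -D⁻¹(L+U): T[1,2] = -(-5)/(10) = +0.5000; T[1,1] = 0.
  T[0,:] = [+0.0000 -0.5000 -0.5000 -0.5000]
  T[1,:] = [-0.6000 +0.0000 +0.5000 -0.3000]
  T[2,:] = [-0.3333 +0.5556 +0.0000 -0.5556]
  T[3,:] = [+0.2500 -0.5000 -0.6250 +0.0000]
eigenvalue magnitudes: 1.1668, 0.6545, 0.6545, 0.1403.
spectral radius ρ = 1.1668; 1.1668 > 1, so it fails to converge.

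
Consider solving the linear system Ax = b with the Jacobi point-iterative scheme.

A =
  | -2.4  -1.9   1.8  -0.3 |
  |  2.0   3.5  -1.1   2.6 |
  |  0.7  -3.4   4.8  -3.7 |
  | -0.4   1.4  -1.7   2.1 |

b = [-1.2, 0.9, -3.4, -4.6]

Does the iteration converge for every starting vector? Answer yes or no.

no

Split A = D + L + U, D = diag(-2.4, 3.5, 4.8, 2.1).
Jacobi: T = -D⁻¹(L+U), T[3,0] = -(-0.4)/(2.1) = +0.1905; T[3,3] = 0.
  T[0,:] = [+0.0000, -0.7917, +0.7500, -0.1250]
  T[1,:] = [-0.5714, +0.0000, +0.3143, -0.7429]
  T[2,:] = [-0.1458, +0.7083, +0.0000, +0.7708]
  T[3,:] = [+0.1905, -0.6667, +0.8095, +0.0000]
|roots of det(T-λI)|: 1.4332, 0.8033, 0.8033, 0.1585.
ρ(T) = max|λ| = 1.4332; 1.4332 > 1 ⇒ diverges.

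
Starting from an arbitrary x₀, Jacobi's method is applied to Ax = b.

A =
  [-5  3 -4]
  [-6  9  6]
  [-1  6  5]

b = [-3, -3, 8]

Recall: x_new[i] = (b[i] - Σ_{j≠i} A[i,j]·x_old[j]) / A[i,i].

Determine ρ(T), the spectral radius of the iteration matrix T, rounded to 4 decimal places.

1.2238

Diagonal D = diag(-5, 9, 5); L, U strict lower/upper.
Jacobi: T = -D⁻¹(L+U), T[1,2] = -(6)/(9) = -0.6667; T[1,1] = 0.
  T[0,:] = [+0.0000 +0.6000 -0.8000]
  T[1,:] = [+0.6667 +0.0000 -0.6667]
  T[2,:] = [+0.2000 -1.2000 +0.0000]
|eigenvalues of T|: 1.2238, 0.6765, 0.6765.
ρ(T) = max|λ| = 1.2238; 1.2238 > 1 ⇒ diverges.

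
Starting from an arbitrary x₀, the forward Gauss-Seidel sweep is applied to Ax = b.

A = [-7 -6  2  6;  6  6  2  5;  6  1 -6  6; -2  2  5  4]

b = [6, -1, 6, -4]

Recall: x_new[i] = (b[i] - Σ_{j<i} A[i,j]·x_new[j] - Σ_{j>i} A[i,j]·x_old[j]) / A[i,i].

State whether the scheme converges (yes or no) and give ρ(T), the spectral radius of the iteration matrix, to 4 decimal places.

Write A = D+L+U with D = diag(-7, 6, -6, 4).
T_GS = -(D+L)⁻¹U: row 0 first, T[0,2] = -(2)/(-7) = +0.2857; later rows by forward substitution.
  T[0,:] = [+0.0000  -0.8571  +0.2857  +0.8571]
  T[1,:] = [+0.0000  +0.8571  -0.6190  -1.6905]
  T[2,:] = [+0.0000  -0.7143  +0.1825  +1.5754]
  T[3,:] = [+0.0000  +0.0357  +0.2242  -0.6954]
|eigenvalues of T|: 1.3702, 0.9116, 0.1144, 0.0000.
spectral radius ρ = 1.3702; 1.3702 > 1 ⇒ diverges.

no, ρ = 1.3702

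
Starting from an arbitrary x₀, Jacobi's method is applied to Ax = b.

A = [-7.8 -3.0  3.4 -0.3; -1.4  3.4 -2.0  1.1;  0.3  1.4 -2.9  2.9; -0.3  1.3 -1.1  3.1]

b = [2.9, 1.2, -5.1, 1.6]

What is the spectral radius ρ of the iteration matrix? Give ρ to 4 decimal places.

Diagonal D = diag(-7.8, 3.4, -2.9, 3.1); L, U strict lower/upper.
Jacobi T = -D⁻¹(L+U): T[0,3] = -(-0.3)/(-7.8) = -0.0385; T[0,0] = 0.
  T[0,:] = [+0.0000  -0.3846  +0.4359  -0.0385]
  T[1,:] = [+0.4118  +0.0000  +0.5882  -0.3235]
  T[2,:] = [+0.1034  +0.4828  +0.0000  +1.0000]
  T[3,:] = [+0.0968  -0.4194  +0.3548  +0.0000]
|λ(T)| sorted: 0.8922, 0.5681, 0.5681, 0.1729.
ρ = 0.8922; 0.8922 < 1 ⇒ converges.

0.8922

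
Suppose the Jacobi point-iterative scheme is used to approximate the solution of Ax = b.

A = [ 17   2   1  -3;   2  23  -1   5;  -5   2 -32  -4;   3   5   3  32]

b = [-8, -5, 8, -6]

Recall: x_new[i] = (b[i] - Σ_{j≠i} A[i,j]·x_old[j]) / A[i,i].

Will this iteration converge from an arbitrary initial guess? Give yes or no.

Let D = diag(17, 23, -32, 32); L, U the strict triangles.
Jacobi T = -D⁻¹(L+U): T[2,0] = -(-5)/(-32) = -0.1562; T[2,2] = 0.
  T[0,:] = [+0.0000, -0.1176, -0.0588, +0.1765]
  T[1,:] = [-0.0870, +0.0000, +0.0435, -0.2174]
  T[2,:] = [-0.1562, +0.0625, +0.0000, -0.1250]
  T[3,:] = [-0.0938, -0.1562, -0.0938, +0.0000]
|roots of det(T-λI)|: 0.2709, 0.1704, 0.0705, 0.0705.
spectral radius ρ = 0.2709; 0.2709 < 1: convergent.

yes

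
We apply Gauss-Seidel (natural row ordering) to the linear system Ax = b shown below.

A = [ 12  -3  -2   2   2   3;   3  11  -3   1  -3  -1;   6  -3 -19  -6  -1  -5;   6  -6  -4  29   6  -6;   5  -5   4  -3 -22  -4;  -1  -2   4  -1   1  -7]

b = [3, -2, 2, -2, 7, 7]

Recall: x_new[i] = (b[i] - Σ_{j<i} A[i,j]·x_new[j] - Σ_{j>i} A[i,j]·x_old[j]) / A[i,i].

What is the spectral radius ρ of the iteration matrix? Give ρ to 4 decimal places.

Write A = D+L+U with D = diag(12, 11, -19, 29, -22, -7).
Gauss-Seidel: T = -(D+L)⁻¹U, row 0 first, T[0,5] = -(3)/(12) = -0.2500; later rows by forward substitution.
  T[0,:] = [+0.0000  +0.2500  +0.1667  -0.1667  -0.1667  -0.2500]
  T[1,:] = [+0.0000  -0.0682  +0.2273  -0.0455  +0.3182  +0.1591]
  T[2,:] = [+0.0000  +0.0897  +0.0167  -0.3612  -0.1555  -0.3672]
  T[3,:] = [+0.0000  -0.0535  +0.0148  -0.0247  -0.1280  +0.2409]
  T[4,:] = [+0.0000  +0.0959  -0.0128  -0.0899  -0.1210  -0.3744]
  T[5,:] = [+0.0000  +0.0564  -0.0831  -0.1789  -0.1550  -0.3075]
|λ(T)| sorted: 0.5724, 0.2253, 0.1545, 0.1545, 0.0376, 0.0000.
ρ(T) = max|λ| = 0.5724; 0.5724 < 1 ⇒ converges.

0.5724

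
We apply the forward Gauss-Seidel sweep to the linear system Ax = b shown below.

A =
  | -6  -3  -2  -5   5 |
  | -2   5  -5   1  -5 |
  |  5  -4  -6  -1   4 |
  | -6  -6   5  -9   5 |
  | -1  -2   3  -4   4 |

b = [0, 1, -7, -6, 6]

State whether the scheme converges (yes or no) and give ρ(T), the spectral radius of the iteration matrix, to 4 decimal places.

no, ρ = 1.1281

A = D + L + U where D = diag(-6, 5, -6, -9, 4).
GS T = -(D+L)⁻¹U: row 0 first, T[0,3] = -(-5)/(-6) = -0.8333; later rows by forward substitution.
  T[0,:] = [+0.0000  -0.5000  -0.3333  -0.8333  +0.8333]
  T[1,:] = [+0.0000  -0.2000  +0.8667  -0.5333  +1.3333]
  T[2,:] = [+0.0000  -0.2833  -0.8556  -0.5056  +0.4722]
  T[3,:] = [+0.0000  +0.3093  -0.8309  +0.6302  -0.6265]
  T[4,:] = [+0.0000  +0.2968  +0.1608  +0.5344  -0.1057]
|eigenvalues of T|: 1.1281, 0.4788, 0.1464, 0.1464, 0.0000.
ρ = 1.1281; 1.1281 > 1: divergent.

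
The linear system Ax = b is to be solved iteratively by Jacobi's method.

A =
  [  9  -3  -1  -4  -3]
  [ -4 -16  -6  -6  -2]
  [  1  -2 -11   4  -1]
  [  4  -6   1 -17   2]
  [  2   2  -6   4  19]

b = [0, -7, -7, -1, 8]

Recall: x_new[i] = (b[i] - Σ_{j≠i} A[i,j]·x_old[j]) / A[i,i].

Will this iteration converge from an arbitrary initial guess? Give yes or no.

yes

Split A = D + L + U, D = diag(9, -16, -11, -17, 19).
Jacobi: T = -D⁻¹(L+U), T[1,4] = -(-2)/(-16) = -0.1250; T[1,1] = 0.
  T[0,:] = [+0.0000 +0.3333 +0.1111 +0.4444 +0.3333]
  T[1,:] = [-0.2500 +0.0000 -0.3750 -0.3750 -0.1250]
  T[2,:] = [+0.0909 -0.1818 +0.0000 +0.3636 -0.0909]
  T[3,:] = [+0.2353 -0.3529 +0.0588 +0.0000 +0.1176]
  T[4,:] = [-0.1053 -0.1053 +0.3158 -0.2105 +0.0000]
moduli |λ_i(T)| = 0.6389, 0.3514, 0.3514, 0.3167, 0.3167.
ρ = 0.6389; 0.6389 < 1 ⇒ converges.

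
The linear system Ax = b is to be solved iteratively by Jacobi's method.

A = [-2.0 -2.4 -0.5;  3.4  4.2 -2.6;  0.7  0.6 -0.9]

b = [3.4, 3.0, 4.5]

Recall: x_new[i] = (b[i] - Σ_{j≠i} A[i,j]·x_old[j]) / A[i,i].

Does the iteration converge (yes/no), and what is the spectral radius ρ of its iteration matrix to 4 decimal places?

Write A = D+L+U with D = diag(-2, 4.2, -0.9).
Jacobi T = -D⁻¹(L+U): T[0,2] = -(-0.5)/(-2) = -0.2500; T[0,0] = 0.
  T[0,:] = [+0.0000 -1.2000 -0.2500]
  T[1,:] = [-0.8095 +0.0000 +0.6190]
  T[2,:] = [+0.7778 +0.6667 +0.0000]
|eigenvalues of T|: 1.2433, 0.7957, 0.4477.
ρ = 1.2433; 1.2433 > 1: divergent.

no, ρ = 1.2433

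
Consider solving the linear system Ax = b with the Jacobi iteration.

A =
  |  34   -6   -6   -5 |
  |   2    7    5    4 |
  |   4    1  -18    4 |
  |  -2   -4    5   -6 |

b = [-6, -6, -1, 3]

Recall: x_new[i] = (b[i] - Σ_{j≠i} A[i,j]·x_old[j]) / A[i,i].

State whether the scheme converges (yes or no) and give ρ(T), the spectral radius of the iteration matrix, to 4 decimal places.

yes, ρ = 0.7951

A = D + L + U where D = diag(34, 7, -18, -6).
Jacobi: T = -D⁻¹(L+U), T[1,3] = -(4)/(7) = -0.5714; T[1,1] = 0.
  T[0,:] = [+0.0000  +0.1765  +0.1765  +0.1471]
  T[1,:] = [-0.2857  +0.0000  -0.7143  -0.5714]
  T[2,:] = [+0.2222  +0.0556  +0.0000  +0.2222]
  T[3,:] = [-0.3333  -0.6667  +0.8333  +0.0000]
|λ(T)| sorted: 0.7951, 0.4858, 0.2453, 0.0641.
ρ = 0.7951; 0.7951 < 1, so it converges for any x₀.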